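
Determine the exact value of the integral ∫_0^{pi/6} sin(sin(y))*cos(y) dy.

Let u = sin(y), so du = cos(y) dy. When y = 0, u = 0; when y = pi/6, u = 1/2.
The integral becomes ∫ sin(u) du from 0 to 1/2, with antiderivative -cos(u).
Back in y: F(y) = -cos(sin(y)).
Then F(pi/6) - F(0) = (-cos(1/2)) - (-1) = 1 - cos(1/2).

1 - cos(1/2)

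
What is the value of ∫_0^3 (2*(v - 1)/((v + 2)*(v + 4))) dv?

-7*log(2) - 3*log(5) + 5*log(7)

Factor the denominator: v**2 + 6*v + 8 = (v + 4)(v + 2).
Partial fractions: 2*(v - 1)/((v + 2)*(v + 4)) = 5/(v + 4) - 3/(v + 2).
An antiderivative is F(v) = -3*log(v + 2) + 5*log(v + 4).
Then F(3) - F(0) = (-3*log(5) + 5*log(7)) - (7*log(2)) = -7*log(2) - 3*log(5) + 5*log(7).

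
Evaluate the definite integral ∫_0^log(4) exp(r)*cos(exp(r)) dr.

Let u = exp(r), so du = exp(r) dr. When r = 0, u = 1; when r = log(4), u = 4.
The integral becomes ∫ cos(u) du from 1 to 4, with antiderivative sin(u).
Back in r: F(r) = sin(exp(r)).
Then F(log(4)) - F(0) = (sin(4)) - (sin(1)) = -sin(1) + sin(4).

-sin(1) + sin(4)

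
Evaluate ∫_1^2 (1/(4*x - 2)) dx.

An antiderivative is F(x) = log(4*x - 2)/4.
Then F(2) - F(1) = (log(6)/4) - (log(2)/4) = log(3)/4.

log(3)/4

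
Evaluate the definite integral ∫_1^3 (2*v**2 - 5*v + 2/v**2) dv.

-4/3

By the power rule, an antiderivative is F(v) = 2*v**3/3 - 5*v**2/2 - 2/v.
Then F(3) - F(1) = (-31/6) - (-23/6) = -4/3.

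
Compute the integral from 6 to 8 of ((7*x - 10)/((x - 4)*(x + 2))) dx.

-5*log(2) + 4*log(5)

Factor the denominator: x**2 - 2*x - 8 = (x + 2)(x - 4).
Partial fractions: (7*x - 10)/((x - 4)*(x + 2)) = 4/(x + 2) + 3/(x - 4).
An antiderivative is F(x) = 3*log(x - 4) + 4*log(x + 2).
Then F(8) - F(6) = (4*log(5) + 10*log(2)) - (15*log(2)) = -5*log(2) + 4*log(5).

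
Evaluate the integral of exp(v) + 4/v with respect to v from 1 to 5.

An antiderivative is F(v) = exp(v) + 4*log(v).
Then F(5) - F(1) = (4*log(5) + exp(5)) - (exp(1)) = -exp(1) + 4*log(5) + exp(5).

-exp(1) + 4*log(5) + exp(5)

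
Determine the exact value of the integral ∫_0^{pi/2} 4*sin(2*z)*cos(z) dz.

Use the identity sin(2*z)cos(z) = [sin(3*z) + sin(z)]/2.
An antiderivative is F(z) = -2*cos(z) - 2*cos(3*z)/3.
Then F(pi/2) - F(0) = (0) - (-8/3) = 8/3.

8/3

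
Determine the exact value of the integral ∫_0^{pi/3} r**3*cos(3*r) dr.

Integrate by parts 3 times (u = r^3, dv = cos(3*r) dr).
An antiderivative is F(r) = r**3*sin(3*r)/3 + r**2*cos(3*r)/3 - 2*r*sin(3*r)/9 - 2*cos(3*r)/27.
Then F(pi/3) - F(0) = (2/27 - pi**2/27) - (-2/27) = 4/27 - pi**2/27.

4/27 - pi**2/27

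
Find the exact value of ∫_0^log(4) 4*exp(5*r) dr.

Let u = exp(r), so du = exp(r) dr. When r = 0, u = 1; when r = log(4), u = 4.
The integral becomes 4·∫ u**4 du from 1 to 4, with antiderivative 4*u**5/5.
Back in r: F(r) = 4*exp(5*r)/5.
Then F(log(4)) - F(0) = (4096/5) - (4/5) = 4092/5.

4092/5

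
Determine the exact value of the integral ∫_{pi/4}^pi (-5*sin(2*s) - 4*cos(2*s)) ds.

9/2

An antiderivative is F(s) = -2*sin(2*s) + 5*cos(2*s)/2.
Then F(pi) - F(pi/4) = (5/2) - (-2) = 9/2.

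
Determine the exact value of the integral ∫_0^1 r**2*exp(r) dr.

-2 + E

Integrate by parts twice (u = r^2, dv = exp(r) dr).
An antiderivative is F(r) = (r**2 - 2*r + 2)*exp(r).
Then F(1) - F(0) = (E) - (2) = -2 + E.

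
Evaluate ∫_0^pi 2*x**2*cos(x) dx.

-4*pi

Integrate by parts twice (u = x^2, dv = 2*cos(x) dx).
An antiderivative is F(x) = 2*x**2*sin(x) + 4*x*cos(x) - 4*sin(x).
Then F(pi) - F(0) = (-4*pi) - (0) = -4*pi.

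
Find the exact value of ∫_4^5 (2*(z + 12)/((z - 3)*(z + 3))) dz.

-4*log(2) + 3*log(7)

Factor the denominator: z**2 - 9 = (z + 3)(z - 3).
Partial fractions: 2*(z + 12)/((z - 3)*(z + 3)) = -3/(z + 3) + 5/(z - 3).
An antiderivative is F(z) = 5*log(z - 3) - 3*log(z + 3).
Then F(5) - F(4) = (-log(16)) - (-3*log(7)) = -4*log(2) + 3*log(7).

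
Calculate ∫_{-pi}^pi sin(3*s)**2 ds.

Use the identity sin^2(3*s) = (1 - cos(6*s))/2.
An antiderivative is F(s) = s/2 - sin(6*s)/12.
Then F(pi) - F(-pi) = (pi/2) - (-pi/2) = pi.

pi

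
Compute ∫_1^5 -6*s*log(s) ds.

36 - 75*log(5)

Integrate by parts once (u = ln s, dv = -6*s ds).
An antiderivative is F(s) = -3*s**2*(2*log(s) - 1)/2.
Then F(5) - F(1) = (75/2 - 75*log(5)) - (3/2) = 36 - 75*log(5).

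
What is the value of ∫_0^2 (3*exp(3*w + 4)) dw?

Let u = 3*w + 4, so du = 3 dw. When w = 0, u = 4; when w = 2, u = 10.
The integral becomes ∫ exp(u) du from 4 to 10, with antiderivative exp(u).
Back in w: F(w) = exp(3*w + 4).
Then F(2) - F(0) = (exp(10)) - (exp(4)) = -exp(4) + exp(10).

-exp(4) + exp(10)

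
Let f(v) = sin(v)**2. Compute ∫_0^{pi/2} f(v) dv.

pi/4

Use the identity sin^2(v) = (1 - cos(2*v))/2.
An antiderivative is F(v) = v/2 - sin(2*v)/4.
Then F(pi/2) - F(0) = (pi/4) - (0) = pi/4.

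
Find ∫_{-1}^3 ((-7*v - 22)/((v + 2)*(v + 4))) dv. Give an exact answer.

-4*log(5) - 3*log(7) + 3*log(3)

Factor the denominator: v**2 + 6*v + 8 = (v + 4)(v + 2).
Partial fractions: (-7*v - 22)/((v + 2)*(v + 4)) = -3/(v + 4) - 4/(v + 2).
An antiderivative is F(v) = -4*log(v + 2) - 3*log(v + 4).
Then F(3) - F(-1) = (-4*log(5) - 3*log(7)) - (-log(27)) = -4*log(5) - 3*log(7) + 3*log(3).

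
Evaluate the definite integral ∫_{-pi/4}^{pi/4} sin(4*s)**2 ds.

pi/4

Use the identity sin^2(4*s) = (1 - cos(8*s))/2.
An antiderivative is F(s) = s/2 - sin(8*s)/16.
Then F(pi/4) - F(-pi/4) = (pi/8) - (-pi/8) = pi/4.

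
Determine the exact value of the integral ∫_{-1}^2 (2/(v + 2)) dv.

log(16)

An antiderivative is F(v) = 2*log(v + 2).
Then F(2) - F(-1) = (log(16)) - (0) = log(16).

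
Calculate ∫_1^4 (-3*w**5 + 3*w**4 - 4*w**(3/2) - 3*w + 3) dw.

By the power rule, an antiderivative is F(w) = -w**6/2 - 8*w**(5/2)/5 + 3*w**5/5 - 3*w**2/2 + 3*w.
Then F(4) - F(1) = (-7484/5) - (0) = -7484/5.

-7484/5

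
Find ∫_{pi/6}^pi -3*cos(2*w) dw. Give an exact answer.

3*sqrt(3)/4

An antiderivative is F(w) = -3*sin(2*w)/2.
Then F(pi) - F(pi/6) = (0) - (-3*sqrt(3)/4) = 3*sqrt(3)/4.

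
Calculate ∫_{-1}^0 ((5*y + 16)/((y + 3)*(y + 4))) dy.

-3*log(3) + 7*log(2)

Factor the denominator: y**2 + 7*y + 12 = (y + 4)(y + 3).
Partial fractions: (5*y + 16)/((y + 3)*(y + 4)) = 4/(y + 4) + 1/(y + 3).
An antiderivative is F(y) = log(y + 3) + 4*log(y + 4).
Then F(0) - F(-1) = (log(3) + 8*log(2)) - (log(2) + 4*log(3)) = -3*log(3) + 7*log(2).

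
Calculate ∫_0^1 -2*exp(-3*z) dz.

An antiderivative is F(z) = 2*exp(-3*z)/3.
Then F(1) - F(0) = (2*exp(-3)/3) - (2/3) = -2/3 + 2*exp(-3)/3.

-2/3 + 2*exp(-3)/3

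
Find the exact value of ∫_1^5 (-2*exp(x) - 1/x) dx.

An antiderivative is F(x) = -2*exp(x) - log(x).
Then F(5) - F(1) = (-2*exp(5) - log(5)) - (-2*exp(1)) = -2*exp(5) - log(5) + 2*exp(1).

-2*exp(5) - log(5) + 2*exp(1)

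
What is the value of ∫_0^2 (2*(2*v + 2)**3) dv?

Let u = 2*v + 2, so du = 2 dv. When v = 0, u = 2; when v = 2, u = 6.
The integral becomes ∫ u**3 du from 2 to 6, with antiderivative u**4/4.
Back in v: F(v) = (2*v + 2)**4/4.
Then F(2) - F(0) = (324) - (4) = 320.

320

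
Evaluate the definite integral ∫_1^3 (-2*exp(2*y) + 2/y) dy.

An antiderivative is F(y) = -exp(2*y) + 2*log(y).
Then F(3) - F(1) = (-exp(6) + log(9)) - (-exp(2)) = -exp(6) + log(9) + exp(2).

-exp(6) + log(9) + exp(2)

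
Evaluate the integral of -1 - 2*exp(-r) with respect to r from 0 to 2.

-4 + 2*exp(-2)

An antiderivative is F(r) = -r + 2*exp(-r).
Then F(2) - F(0) = (-2 + 2*exp(-2)) - (2) = -4 + 2*exp(-2).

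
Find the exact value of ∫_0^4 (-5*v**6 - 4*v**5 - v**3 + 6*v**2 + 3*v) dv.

By the power rule, an antiderivative is F(v) = -5*v**7/7 - 2*v**6/3 - v**4/4 + 2*v**3 + 3*v**2/2.
Then F(4) - F(0) = (-301256/21) - (0) = -301256/21.

-301256/21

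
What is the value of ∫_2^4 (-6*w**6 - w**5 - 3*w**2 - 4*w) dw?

-102800/7

By the power rule, an antiderivative is F(w) = -6*w**7/7 - w**6/6 - w**3 - 2*w**2.
Then F(4) - F(2) = (-311264/21) - (-2864/21) = -102800/7.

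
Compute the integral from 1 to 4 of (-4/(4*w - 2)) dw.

-log(7)

An antiderivative is F(w) = -log(4*w - 2).
Then F(4) - F(1) = (-log(14)) - (-log(2)) = -log(7).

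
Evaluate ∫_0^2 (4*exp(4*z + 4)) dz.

Let u = 4*z + 4, so du = 4 dz. When z = 0, u = 4; when z = 2, u = 12.
The integral becomes ∫ exp(u) du from 4 to 12, with antiderivative exp(u).
Back in z: F(z) = exp(4*z + 4).
Then F(2) - F(0) = (exp(12)) - (exp(4)) = -exp(4) + exp(12).

-exp(4) + exp(12)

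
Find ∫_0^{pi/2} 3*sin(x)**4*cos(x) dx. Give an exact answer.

Let u = sin(x), so du = cos(x) dx. When x = 0, u = 0; when x = pi/2, u = 1.
The integral becomes 3·∫ u**4 du from 0 to 1, with antiderivative 3*u**5/5.
Back in x: F(x) = 3*sin(x)**5/5.
Then F(pi/2) - F(0) = (3/5) - (0) = 3/5.

3/5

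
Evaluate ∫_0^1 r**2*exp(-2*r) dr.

(-5 + exp(2))*exp(-2)/4

Integrate by parts twice (u = r^2, dv = exp(-2*r) dr).
An antiderivative is F(r) = (-2*r**2 - 2*r - 1)*exp(-2*r)/4.
Then F(1) - F(0) = (-5*exp(-2)/4) - (-1/4) = (-5 + exp(2))*exp(-2)/4.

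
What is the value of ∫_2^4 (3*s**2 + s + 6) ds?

74

By the power rule, an antiderivative is F(s) = s**3 + s**2/2 + 6*s.
Then F(4) - F(2) = (96) - (22) = 74.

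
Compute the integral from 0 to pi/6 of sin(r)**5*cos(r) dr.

1/384

Let u = sin(r), so du = cos(r) dr. When r = 0, u = 0; when r = pi/6, u = 1/2.
The integral becomes ∫ u**5 du from 0 to 1/2, with antiderivative u**6/6.
Back in r: F(r) = sin(r)**6/6.
Then F(pi/6) - F(0) = (1/384) - (0) = 1/384.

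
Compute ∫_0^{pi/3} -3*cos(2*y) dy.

-3*sqrt(3)/4

An antiderivative is F(y) = -3*sin(2*y)/2.
Then F(pi/3) - F(0) = (-3*sqrt(3)/4) - (0) = -3*sqrt(3)/4.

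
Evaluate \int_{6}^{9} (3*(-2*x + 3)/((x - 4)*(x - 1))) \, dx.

Factor the denominator: x**2 - 5*x + 4 = (x - 1)(x - 4).
Partial fractions: 3*(-2*x + 3)/((x - 4)*(x - 1)) = -1/(x - 1) - 5/(x - 4).
An antiderivative is F(x) = -5*log(x - 4) - log(x - 1).
Then F(9) - F(6) = (-5*log(5) - 3*log(2)) - (-5*log(2) - log(5)) = -4*log(5) + 2*log(2).

-4*log(5) + 2*log(2)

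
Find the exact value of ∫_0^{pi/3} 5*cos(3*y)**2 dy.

5*pi/6

Use the identity cos^2(3*y) = (1 + cos(6*y))/2.
An antiderivative is F(y) = 5*y/2 + 5*sin(6*y)/12.
Then F(pi/3) - F(0) = (5*pi/6) - (0) = 5*pi/6.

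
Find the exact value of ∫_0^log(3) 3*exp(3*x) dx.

Let u = exp(x), so du = exp(x) dx. When x = 0, u = 1; when x = log(3), u = 3.
The integral becomes 3·∫ u**2 du from 1 to 3, with antiderivative u**3.
Back in x: F(x) = exp(3*x).
Then F(log(3)) - F(0) = (27) - (1) = 26.

26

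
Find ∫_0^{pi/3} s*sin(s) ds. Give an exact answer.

Integrate by parts once (u = s, dv = sin(s) ds).
An antiderivative is F(s) = -s*cos(s) + sin(s).
Then F(pi/3) - F(0) = (-pi/6 + sqrt(3)/2) - (0) = -pi/6 + sqrt(3)/2.

-pi/6 + sqrt(3)/2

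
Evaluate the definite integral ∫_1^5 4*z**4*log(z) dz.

Integrate by parts once (u = ln z, dv = 4*z**4 dz).
An antiderivative is F(z) = 4*z**5*(5*log(z) - 1)/25.
Then F(5) - F(1) = (-500 + 2500*log(5)) - (-4/25) = -12496/25 + 2500*log(5).

-12496/25 + 2500*log(5)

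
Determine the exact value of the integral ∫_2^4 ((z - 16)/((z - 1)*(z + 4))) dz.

-7*log(3) + 8*log(2)

Factor the denominator: z**2 + 3*z - 4 = (z + 4)(z - 1).
Partial fractions: (z - 16)/((z - 1)*(z + 4)) = 4/(z + 4) - 3/(z - 1).
An antiderivative is F(z) = -3*log(z - 1) + 4*log(z + 4).
Then F(4) - F(2) = (-3*log(3) + 12*log(2)) - (4*log(2) + 4*log(3)) = -7*log(3) + 8*log(2).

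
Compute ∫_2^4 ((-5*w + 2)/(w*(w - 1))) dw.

Factor the denominator: w**2 - w = w(w - 1).
Partial fractions: (-5*w + 2)/(w*(w - 1)) = -2/w - 3/(w - 1).
An antiderivative is F(w) = -2*log(w) - 3*log(w - 1).
Then F(4) - F(2) = (-3*log(3) - 4*log(2)) - (-log(4)) = -3*log(3) - 2*log(2).

-3*log(3) - 2*log(2)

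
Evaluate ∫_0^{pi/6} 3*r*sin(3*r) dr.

Integrate by parts once (u = r, dv = 3*sin(3*r) dr).
An antiderivative is F(r) = -r*cos(3*r) + sin(3*r)/3.
Then F(pi/6) - F(0) = (1/3) - (0) = 1/3.

1/3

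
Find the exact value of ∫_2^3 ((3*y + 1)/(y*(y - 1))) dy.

log(32/3)

Factor the denominator: y**2 - y = y(y - 1).
Partial fractions: (3*y + 1)/(y*(y - 1)) = -1/y + 4/(y - 1).
An antiderivative is F(y) = -log(y) + 4*log(y - 1).
Then F(3) - F(2) = (log(16/3)) - (-log(2)) = log(32/3).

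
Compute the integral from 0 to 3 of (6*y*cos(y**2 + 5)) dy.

Let u = y**2 + 5, so du = 2*y dy. When y = 0, u = 5; when y = 3, u = 14.
The integral becomes 3·∫ cos(u) du from 5 to 14, with antiderivative 3*sin(u).
Back in y: F(y) = 3*sin(y**2 + 5).
Then F(3) - F(0) = (3*sin(14)) - (3*sin(5)) = -3*sin(5) + 3*sin(14).

-3*sin(5) + 3*sin(14)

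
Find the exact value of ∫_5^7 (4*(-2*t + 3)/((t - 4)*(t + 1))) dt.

Factor the denominator: t**2 - 3*t - 4 = (t + 1)(t - 4).
Partial fractions: 4*(-2*t + 3)/((t - 4)*(t + 1)) = -4/(t + 1) - 4/(t - 4).
An antiderivative is F(t) = -4*log(t - 4) - 4*log(t + 1).
Then F(7) - F(5) = (-12*log(2) - 4*log(3)) - (-4*log(3) - 4*log(2)) = -8*log(2).

-8*log(2)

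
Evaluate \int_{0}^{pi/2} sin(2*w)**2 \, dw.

Use the identity sin^2(2*w) = (1 - cos(4*w))/2.
An antiderivative is F(w) = w/2 - sin(4*w)/8.
Then F(pi/2) - F(0) = (pi/4) - (0) = pi/4.

pi/4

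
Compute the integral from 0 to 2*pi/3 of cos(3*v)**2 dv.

Use the identity cos^2(3*v) = (1 + cos(6*v))/2.
An antiderivative is F(v) = v/2 + sin(6*v)/12.
Then F(2*pi/3) - F(0) = (pi/3) - (0) = pi/3.

pi/3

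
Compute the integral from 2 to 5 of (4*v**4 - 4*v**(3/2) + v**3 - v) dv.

By the power rule, an antiderivative is F(v) = -8*v**(5/2)/5 + 4*v**5/5 + v**4/4 - v**2/2.
Then F(5) - F(2) = (10575/4 - 40*sqrt(5)) - (138/5 - 32*sqrt(2)/5) = -40*sqrt(5) + 32*sqrt(2)/5 + 52323/20.

-40*sqrt(5) + 32*sqrt(2)/5 + 52323/20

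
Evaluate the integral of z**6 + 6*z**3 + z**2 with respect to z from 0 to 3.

6201/14

By the power rule, an antiderivative is F(z) = z**7/7 + 3*z**4/2 + z**3/3.
Then F(3) - F(0) = (6201/14) - (0) = 6201/14.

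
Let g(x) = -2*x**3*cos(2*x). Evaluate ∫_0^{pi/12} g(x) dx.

Integrate by parts 3 times (u = x^3, dv = -2*cos(2*x) dx).
An antiderivative is F(x) = -x**3*sin(2*x) - 3*x**2*cos(2*x)/2 + 3*x*sin(2*x)/2 + 3*cos(2*x)/4.
Then F(pi/12) - F(0) = (-sqrt(3)*pi**2/192 - pi**3/3456 + pi/16 + 3*sqrt(3)/8) - (3/4) = -3/4 - sqrt(3)*pi**2/192 - pi**3/3456 + pi/16 + 3*sqrt(3)/8.

-3/4 - sqrt(3)*pi**2/192 - pi**3/3456 + pi/16 + 3*sqrt(3)/8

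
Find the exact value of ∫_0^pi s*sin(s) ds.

pi

Integrate by parts once (u = s, dv = sin(s) ds).
An antiderivative is F(s) = -s*cos(s) + sin(s).
Then F(pi) - F(0) = (pi) - (0) = pi.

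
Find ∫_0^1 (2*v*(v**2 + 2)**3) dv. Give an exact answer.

65/4

Let u = v**2 + 2, so du = 2*v dv. When v = 0, u = 2; when v = 1, u = 3.
The integral becomes ∫ u**3 du from 2 to 3, with antiderivative u**4/4.
Back in v: F(v) = (v**2 + 2)**4/4.
Then F(1) - F(0) = (81/4) - (4) = 65/4.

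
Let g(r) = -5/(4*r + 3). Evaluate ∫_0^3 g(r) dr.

An antiderivative is F(r) = -5*log(4*r + 3)/4.
Then F(3) - F(0) = (-5*log(15)/4) - (-5*log(3)/4) = -5*log(5)/4.

-5*log(5)/4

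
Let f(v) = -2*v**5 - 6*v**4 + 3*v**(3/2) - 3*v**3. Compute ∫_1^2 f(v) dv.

-1413/20 + 24*sqrt(2)/5

By the power rule, an antiderivative is F(v) = -v**6/3 + 6*v**(5/2)/5 - 6*v**5/5 - 3*v**4/4.
Then F(2) - F(1) = (-1076/15 + 24*sqrt(2)/5) - (-13/12) = -1413/20 + 24*sqrt(2)/5.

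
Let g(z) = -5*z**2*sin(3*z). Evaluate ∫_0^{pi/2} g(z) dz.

10/27 + 5*pi/9

Integrate by parts twice (u = z^2, dv = -5*sin(3*z) dz).
An antiderivative is F(z) = 5*z**2*cos(3*z)/3 - 10*z*sin(3*z)/9 - 10*cos(3*z)/27.
Then F(pi/2) - F(0) = (5*pi/9) - (-10/27) = 10/27 + 5*pi/9.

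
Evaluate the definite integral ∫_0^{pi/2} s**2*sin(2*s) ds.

-1/2 + pi**2/8

Integrate by parts twice (u = s^2, dv = sin(2*s) ds).
An antiderivative is F(s) = -s**2*cos(2*s)/2 + s*sin(2*s)/2 + cos(2*s)/4.
Then F(pi/2) - F(0) = (-1/4 + pi**2/8) - (1/4) = -1/2 + pi**2/8.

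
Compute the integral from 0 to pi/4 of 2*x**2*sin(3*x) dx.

-4/27 - 2*sqrt(2)/27 + sqrt(2)*pi/18 + sqrt(2)*pi**2/48

Integrate by parts twice (u = x^2, dv = 2*sin(3*x) dx).
An antiderivative is F(x) = -2*x**2*cos(3*x)/3 + 4*x*sin(3*x)/9 + 4*cos(3*x)/27.
Then F(pi/4) - F(0) = (sqrt(2)*(-32 + 24*pi + 9*pi**2)/432) - (4/27) = -4/27 - 2*sqrt(2)/27 + sqrt(2)*pi/18 + sqrt(2)*pi**2/48.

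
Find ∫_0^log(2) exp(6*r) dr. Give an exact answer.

21/2

Let u = exp(r), so du = exp(r) dr. When r = 0, u = 1; when r = log(2), u = 2.
The integral becomes ∫ u**5 du from 1 to 2, with antiderivative u**6/6.
Back in r: F(r) = exp(6*r)/6.
Then F(log(2)) - F(0) = (32/3) - (1/6) = 21/2.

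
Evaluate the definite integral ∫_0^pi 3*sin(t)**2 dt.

3*pi/2

Use the identity sin^2(t) = (1 - cos(2*t))/2.
An antiderivative is F(t) = 3*t/2 - 3*sin(2*t)/4.
Then F(pi) - F(0) = (3*pi/2) - (0) = 3*pi/2.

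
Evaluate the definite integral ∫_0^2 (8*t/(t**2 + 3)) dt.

Let u = t**2 + 3, so du = 2*t dt. When t = 0, u = 3; when t = 2, u = 7.
The integral becomes 4·∫ 1/u du from 3 to 7, with antiderivative 4*log(u).
Back in t: F(t) = 4*log(t**2 + 3).
Then F(2) - F(0) = (4*log(7)) - (log(81)) = -4*log(3) + 4*log(7).

-4*log(3) + 4*log(7)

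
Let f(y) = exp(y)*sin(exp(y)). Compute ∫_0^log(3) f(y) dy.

cos(1) - cos(3)

Let u = exp(y), so du = exp(y) dy. When y = 0, u = 1; when y = log(3), u = 3.
The integral becomes ∫ sin(u) du from 1 to 3, with antiderivative -cos(u).
Back in y: F(y) = -cos(exp(y)).
Then F(log(3)) - F(0) = (-cos(3)) - (-cos(1)) = cos(1) - cos(3).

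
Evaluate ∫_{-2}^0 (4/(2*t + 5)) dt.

log(25)

An antiderivative is F(t) = 2*log(2*t + 5).
Then F(0) - F(-2) = (log(25)) - (0) = log(25).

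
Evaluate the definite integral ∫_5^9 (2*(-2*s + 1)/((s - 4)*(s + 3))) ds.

-2*log(5) - 2*log(3) + 2*log(2)

Factor the denominator: s**2 - s - 12 = (s + 3)(s - 4).
Partial fractions: 2*(-2*s + 1)/((s - 4)*(s + 3)) = -2/(s + 3) - 2/(s - 4).
An antiderivative is F(s) = -2*log(s - 4) - 2*log(s + 3).
Then F(9) - F(5) = (-2*log(5) - 4*log(2) - 2*log(3)) - (-log(64)) = -2*log(5) - 2*log(3) + 2*log(2).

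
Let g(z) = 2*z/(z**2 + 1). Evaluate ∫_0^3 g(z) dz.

Let u = z**2 + 1, so du = 2*z dz. When z = 0, u = 1; when z = 3, u = 10.
The integral becomes ∫ 1/u du from 1 to 10, with antiderivative log(u).
Back in z: F(z) = log(z**2 + 1).
Then F(3) - F(0) = (log(10)) - (0) = log(10).

log(10)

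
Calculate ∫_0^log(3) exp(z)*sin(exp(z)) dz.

cos(1) - cos(3)

Let u = exp(z), so du = exp(z) dz. When z = 0, u = 1; when z = log(3), u = 3.
The integral becomes ∫ sin(u) du from 1 to 3, with antiderivative -cos(u).
Back in z: F(z) = -cos(exp(z)).
Then F(log(3)) - F(0) = (-cos(3)) - (-cos(1)) = cos(1) - cos(3).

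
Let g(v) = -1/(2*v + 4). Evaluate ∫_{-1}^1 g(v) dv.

An antiderivative is F(v) = -log(2*v + 4)/2.
Then F(1) - F(-1) = (-log(6)/2) - (-log(2)/2) = -log(6)/2 + log(2)/2.

-log(6)/2 + log(2)/2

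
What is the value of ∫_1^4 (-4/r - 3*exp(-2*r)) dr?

An antiderivative is F(r) = -4*log(r) + 3*exp(-2*r)/2.
Then F(4) - F(1) = (-8*log(2) + 3*exp(-8)/2) - (3*exp(-2)/2) = -8*log(2) - 3*exp(-2)/2 + 3*exp(-8)/2.

-8*log(2) - 3*exp(-2)/2 + 3*exp(-8)/2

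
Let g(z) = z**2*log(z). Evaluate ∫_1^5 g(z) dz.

-124/9 + 125*log(5)/3

Integrate by parts once (u = ln z, dv = z**2 dz).
An antiderivative is F(z) = z**3*(3*log(z) - 1)/9.
Then F(5) - F(1) = (-125/9 + 125*log(5)/3) - (-1/9) = -124/9 + 125*log(5)/3.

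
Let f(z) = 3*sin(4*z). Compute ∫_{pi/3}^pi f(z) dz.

An antiderivative is F(z) = -3*cos(4*z)/4.
Then F(pi) - F(pi/3) = (-3/4) - (3/8) = -9/8.

-9/8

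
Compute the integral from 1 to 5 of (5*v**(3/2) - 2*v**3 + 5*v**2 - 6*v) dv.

By the power rule, an antiderivative is F(v) = 2*v**(5/2) - v**4/2 + 5*v**3/3 - 3*v**2.
Then F(5) - F(1) = (-1075/6 + 50*sqrt(5)) - (1/6) = -538/3 + 50*sqrt(5).

-538/3 + 50*sqrt(5)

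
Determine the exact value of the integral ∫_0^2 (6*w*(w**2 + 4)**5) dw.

129024

Let u = w**2 + 4, so du = 2*w dw. When w = 0, u = 4; when w = 2, u = 8.
The integral becomes 3·∫ u**5 du from 4 to 8, with antiderivative u**6/2.
Back in w: F(w) = (w**2 + 4)**6/2.
Then F(2) - F(0) = (131072) - (2048) = 129024.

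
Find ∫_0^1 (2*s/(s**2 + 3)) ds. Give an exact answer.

log(4/3)

Let u = s**2 + 3, so du = 2*s ds. When s = 0, u = 3; when s = 1, u = 4.
The integral becomes ∫ 1/u du from 3 to 4, with antiderivative log(u).
Back in s: F(s) = log(s**2 + 3).
Then F(1) - F(0) = (log(4)) - (log(3)) = log(4/3).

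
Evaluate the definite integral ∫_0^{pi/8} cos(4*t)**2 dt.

Use the identity cos^2(4*t) = (1 + cos(8*t))/2.
An antiderivative is F(t) = t/2 + sin(8*t)/16.
Then F(pi/8) - F(0) = (pi/16) - (0) = pi/16.

pi/16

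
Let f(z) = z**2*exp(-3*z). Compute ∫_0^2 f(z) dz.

Integrate by parts twice (u = z^2, dv = exp(-3*z) dz).
An antiderivative is F(z) = (-9*z**2 - 6*z - 2)*exp(-3*z)/27.
Then F(2) - F(0) = (-50*exp(-6)/27) - (-2/27) = 2/27 - 50*exp(-6)/27.

2/27 - 50*exp(-6)/27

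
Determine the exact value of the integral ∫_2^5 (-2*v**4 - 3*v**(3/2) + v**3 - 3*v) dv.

By the power rule, an antiderivative is F(v) = -6*v**(5/2)/5 - 2*v**5/5 + v**4/4 - 3*v**2/2.
Then F(5) - F(2) = (-4525/4 - 30*sqrt(5)) - (-74/5 - 24*sqrt(2)/5) = -22329/20 - 30*sqrt(5) + 24*sqrt(2)/5.

-22329/20 - 30*sqrt(5) + 24*sqrt(2)/5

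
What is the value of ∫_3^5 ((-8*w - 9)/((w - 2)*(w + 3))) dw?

Factor the denominator: w**2 + w - 6 = (w + 3)(w - 2).
Partial fractions: (-8*w - 9)/((w - 2)*(w + 3)) = -3/(w + 3) - 5/(w - 2).
An antiderivative is F(w) = -5*log(w - 2) - 3*log(w + 3).
Then F(5) - F(3) = (-9*log(2) - 5*log(3)) - (-3*log(3) - 3*log(2)) = -6*log(2) - 2*log(3).

-6*log(2) - 2*log(3)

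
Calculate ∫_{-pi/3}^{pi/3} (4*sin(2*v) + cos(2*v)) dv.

sqrt(3)/2

An antiderivative is F(v) = sin(2*v)/2 - 2*cos(2*v).
Then F(pi/3) - F(-pi/3) = (sqrt(3)/4 + 1) - (1 - sqrt(3)/4) = sqrt(3)/2.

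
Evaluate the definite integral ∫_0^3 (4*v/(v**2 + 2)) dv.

Let u = v**2 + 2, so du = 2*v dv. When v = 0, u = 2; when v = 3, u = 11.
The integral becomes 2·∫ 1/u du from 2 to 11, with antiderivative 2*log(u).
Back in v: F(v) = 2*log(v**2 + 2).
Then F(3) - F(0) = (2*log(11)) - (log(4)) = -2*log(2) + 2*log(11).

-2*log(2) + 2*log(11)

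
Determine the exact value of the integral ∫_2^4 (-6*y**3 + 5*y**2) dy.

-800/3

By the power rule, an antiderivative is F(y) = -3*y**4/2 + 5*y**3/3.
Then F(4) - F(2) = (-832/3) - (-32/3) = -800/3.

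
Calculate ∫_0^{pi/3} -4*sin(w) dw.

-2

An antiderivative is F(w) = 4*cos(w).
Then F(pi/3) - F(0) = (2) - (4) = -2.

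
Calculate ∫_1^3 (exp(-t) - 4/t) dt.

An antiderivative is F(t) = -4*log(t) - exp(-t).
Then F(3) - F(1) = (-4*log(3) - exp(-3)) - (-exp(-1)) = -4*log(3) - exp(-3) + exp(-1).

-4*log(3) - exp(-3) + exp(-1)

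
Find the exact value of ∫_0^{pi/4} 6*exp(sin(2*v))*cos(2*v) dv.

Let u = sin(2*v), so du = 2*cos(2*v) dv. When v = 0, u = 0; when v = pi/4, u = 1.
The integral becomes 3·∫ exp(u) du from 0 to 1, with antiderivative 3*exp(u).
Back in v: F(v) = 3*exp(sin(2*v)).
Then F(pi/4) - F(0) = (3*E) - (3) = -3 + 3*E.

-3 + 3*E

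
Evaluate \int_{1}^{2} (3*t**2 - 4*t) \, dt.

1

By the power rule, an antiderivative is F(t) = t**3 - 2*t**2.
Then F(2) - F(1) = (0) - (-1) = 1.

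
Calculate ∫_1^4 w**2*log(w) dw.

-7 + 128*log(2)/3

Integrate by parts once (u = ln w, dv = w**2 dw).
An antiderivative is F(w) = w**3*(3*log(w) - 1)/9.
Then F(4) - F(1) = (-64/9 + 128*log(2)/3) - (-1/9) = -7 + 128*log(2)/3.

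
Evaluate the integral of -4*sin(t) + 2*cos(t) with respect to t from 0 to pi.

An antiderivative is F(t) = 2*sin(t) + 4*cos(t).
Then F(pi) - F(0) = (-4) - (4) = -8.

-8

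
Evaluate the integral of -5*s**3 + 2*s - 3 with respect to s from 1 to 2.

By the power rule, an antiderivative is F(s) = -5*s**4/4 + s**2 - 3*s.
Then F(2) - F(1) = (-22) - (-13/4) = -75/4.

-75/4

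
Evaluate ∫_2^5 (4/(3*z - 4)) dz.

-4*log(2)/3 + 4*log(11)/3

An antiderivative is F(z) = 4*log(3*z - 4)/3.
Then F(5) - F(2) = (4*log(11)/3) - (4*log(2)/3) = -4*log(2)/3 + 4*log(11)/3.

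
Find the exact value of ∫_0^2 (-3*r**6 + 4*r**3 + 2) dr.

-244/7

By the power rule, an antiderivative is F(r) = -3*r**7/7 + r**4 + 2*r.
Then F(2) - F(0) = (-244/7) - (0) = -244/7.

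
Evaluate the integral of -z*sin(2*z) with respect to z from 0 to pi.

pi/2

Integrate by parts once (u = z, dv = -sin(2*z) dz).
An antiderivative is F(z) = z*cos(2*z)/2 - sin(2*z)/4.
Then F(pi) - F(0) = (pi/2) - (0) = pi/2.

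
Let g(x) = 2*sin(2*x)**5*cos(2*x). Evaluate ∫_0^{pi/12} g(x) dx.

1/384

Let u = sin(2*x), so du = 2*cos(2*x) dx. When x = 0, u = 0; when x = pi/12, u = 1/2.
The integral becomes ∫ u**5 du from 0 to 1/2, with antiderivative u**6/6.
Back in x: F(x) = sin(2*x)**6/6.
Then F(pi/12) - F(0) = (1/384) - (0) = 1/384.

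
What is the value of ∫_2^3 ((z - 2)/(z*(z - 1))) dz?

Factor the denominator: z**2 - z = z(z - 1).
Partial fractions: (z - 2)/(z*(z - 1)) = 2/z - 1/(z - 1).
An antiderivative is F(z) = 2*log(z) - log(z - 1).
Then F(3) - F(2) = (log(9/2)) - (log(4)) = log(9/8).

log(9/8)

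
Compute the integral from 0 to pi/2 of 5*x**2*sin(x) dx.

-10 + 5*pi

Integrate by parts twice (u = x^2, dv = 5*sin(x) dx).
An antiderivative is F(x) = -5*x**2*cos(x) + 10*x*sin(x) + 10*cos(x).
Then F(pi/2) - F(0) = (5*pi) - (10) = -10 + 5*pi.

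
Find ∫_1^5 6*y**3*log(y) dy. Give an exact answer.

-234 + 1875*log(5)/2

Integrate by parts once (u = ln y, dv = 6*y**3 dy).
An antiderivative is F(y) = 3*y**4*(4*log(y) - 1)/8.
Then F(5) - F(1) = (-1875/8 + 1875*log(5)/2) - (-3/8) = -234 + 1875*log(5)/2.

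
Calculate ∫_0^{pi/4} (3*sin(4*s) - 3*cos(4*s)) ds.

3/2

An antiderivative is F(s) = -3*sin(4*s)/4 - 3*cos(4*s)/4.
Then F(pi/4) - F(0) = (3/4) - (-3/4) = 3/2.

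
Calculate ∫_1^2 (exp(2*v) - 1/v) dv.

An antiderivative is F(v) = exp(2*v)/2 - log(v).
Then F(2) - F(1) = (-log(2) + exp(4)/2) - (exp(2)/2) = -exp(2)/2 - log(2) + exp(4)/2.

-exp(2)/2 - log(2) + exp(4)/2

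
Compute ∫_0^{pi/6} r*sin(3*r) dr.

1/9

Integrate by parts once (u = r, dv = sin(3*r) dr).
An antiderivative is F(r) = -r*cos(3*r)/3 + sin(3*r)/9.
Then F(pi/6) - F(0) = (1/9) - (0) = 1/9.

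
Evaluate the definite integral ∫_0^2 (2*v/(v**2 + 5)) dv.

Let u = v**2 + 5, so du = 2*v dv. When v = 0, u = 5; when v = 2, u = 9.
The integral becomes ∫ 1/u du from 5 to 9, with antiderivative log(u).
Back in v: F(v) = log(v**2 + 5).
Then F(2) - F(0) = (log(9)) - (log(5)) = log(9/5).

log(9/5)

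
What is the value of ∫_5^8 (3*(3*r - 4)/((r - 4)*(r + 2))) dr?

Factor the denominator: r**2 - 2*r - 8 = (r + 2)(r - 4).
Partial fractions: 3*(3*r - 4)/((r - 4)*(r + 2)) = 5/(r + 2) + 4/(r - 4).
An antiderivative is F(r) = 4*log(r - 4) + 5*log(r + 2).
Then F(8) - F(5) = (5*log(5) + 13*log(2)) - (5*log(7)) = -5*log(7) + 5*log(5) + 13*log(2).

-5*log(7) + 5*log(5) + 13*log(2)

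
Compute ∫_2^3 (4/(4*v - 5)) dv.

log(7/3)

An antiderivative is F(v) = log(4*v - 5).
Then F(3) - F(2) = (log(7)) - (log(3)) = log(7/3).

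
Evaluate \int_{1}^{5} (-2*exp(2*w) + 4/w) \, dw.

An antiderivative is F(w) = -exp(2*w) + 4*log(w).
Then F(5) - F(1) = (-exp(10) + 4*log(5)) - (-exp(2)) = -exp(10) + 4*log(5) + exp(2).

-exp(10) + 4*log(5) + exp(2)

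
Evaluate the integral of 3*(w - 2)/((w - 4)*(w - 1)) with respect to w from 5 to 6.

log(5)

Factor the denominator: w**2 - 5*w + 4 = (w - 1)(w - 4).
Partial fractions: 3*(w - 2)/((w - 4)*(w - 1)) = 1/(w - 1) + 2/(w - 4).
An antiderivative is F(w) = 2*log(w - 4) + log(w - 1).
Then F(6) - F(5) = (log(20)) - (log(4)) = log(5).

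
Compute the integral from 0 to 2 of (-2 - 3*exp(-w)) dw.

An antiderivative is F(w) = -2*w + 3*exp(-w).
Then F(2) - F(0) = (-4 + 3*exp(-2)) - (3) = -7 + 3*exp(-2).

-7 + 3*exp(-2)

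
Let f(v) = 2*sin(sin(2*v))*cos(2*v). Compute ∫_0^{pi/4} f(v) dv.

1 - cos(1)

Let u = sin(2*v), so du = 2*cos(2*v) dv. When v = 0, u = 0; when v = pi/4, u = 1.
The integral becomes ∫ sin(u) du from 0 to 1, with antiderivative -cos(u).
Back in v: F(v) = -cos(sin(2*v)).
Then F(pi/4) - F(0) = (-cos(1)) - (-1) = 1 - cos(1).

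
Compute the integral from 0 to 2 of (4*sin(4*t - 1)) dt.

-cos(7) + cos(1)

Let u = 4*t - 1, so du = 4 dt. When t = 0, u = -1; when t = 2, u = 7.
The integral becomes ∫ sin(u) du from -1 to 7, with antiderivative -cos(u).
Back in t: F(t) = -cos(4*t - 1).
Then F(2) - F(0) = (-cos(7)) - (-cos(1)) = -cos(7) + cos(1).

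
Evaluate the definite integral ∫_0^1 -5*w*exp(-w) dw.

-5 + 10*exp(-1)

Integrate by parts once (u = w, dv = -5*exp(-w) dw).
An antiderivative is F(w) = (5*w + 5)*exp(-w).
Then F(1) - F(0) = (10*exp(-1)) - (5) = -5 + 10*exp(-1).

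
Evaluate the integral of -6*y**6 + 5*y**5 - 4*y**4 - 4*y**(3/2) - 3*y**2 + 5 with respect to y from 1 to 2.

By the power rule, an antiderivative is F(y) = -6*y**7/7 + 5*y**6/6 - 8*y**(5/2)/5 - 4*y**5/5 - y**3 + 5*y.
Then F(2) - F(1) = (-8398/105 - 32*sqrt(2)/5) - (331/210) = -5709/70 - 32*sqrt(2)/5.

-5709/70 - 32*sqrt(2)/5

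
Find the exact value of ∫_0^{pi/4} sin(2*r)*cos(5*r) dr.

-5*sqrt(2)/42 - 2/21

Use the identity sin(2*r)cos(5*r) = [sin(7*r) + sin(-3*r)]/2.
An antiderivative is F(r) = cos(3*r)/6 - cos(7*r)/14.
Then F(pi/4) - F(0) = (-5*sqrt(2)/42) - (2/21) = -5*sqrt(2)/42 - 2/21.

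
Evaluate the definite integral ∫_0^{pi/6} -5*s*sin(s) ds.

Integrate by parts once (u = s, dv = -5*sin(s) ds).
An antiderivative is F(s) = 5*s*cos(s) - 5*sin(s).
Then F(pi/6) - F(0) = (-5/2 + 5*sqrt(3)*pi/12) - (0) = -5/2 + 5*sqrt(3)*pi/12.

-5/2 + 5*sqrt(3)*pi/12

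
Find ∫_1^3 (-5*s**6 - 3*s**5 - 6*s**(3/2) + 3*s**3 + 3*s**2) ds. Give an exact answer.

-64296/35 - 108*sqrt(3)/5

By the power rule, an antiderivative is F(s) = -5*s**7/7 - s**6/2 - 12*s**(5/2)/5 + 3*s**4/4 + s**3.
Then F(3) - F(1) = (-51489/28 - 108*sqrt(3)/5) - (-261/140) = -64296/35 - 108*sqrt(3)/5.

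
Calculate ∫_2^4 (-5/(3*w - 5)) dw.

-5*log(7)/3

An antiderivative is F(w) = -5*log(3*w - 5)/3.
Then F(4) - F(2) = (-5*log(7)/3) - (0) = -5*log(7)/3.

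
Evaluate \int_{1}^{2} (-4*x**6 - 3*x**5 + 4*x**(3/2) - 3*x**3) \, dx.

By the power rule, an antiderivative is F(x) = -4*x**7/7 - x**6/2 + 8*x**(5/2)/5 - 3*x**4/4.
Then F(2) - F(1) = (-820/7 + 32*sqrt(2)/5) - (-31/140) = -16369/140 + 32*sqrt(2)/5.

-16369/140 + 32*sqrt(2)/5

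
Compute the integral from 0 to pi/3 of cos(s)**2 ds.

sqrt(3)/8 + pi/6

Use the identity cos^2(s) = (1 + cos(2*s))/2.
An antiderivative is F(s) = s/2 + sin(2*s)/4.
Then F(pi/3) - F(0) = (sqrt(3)/8 + pi/6) - (0) = sqrt(3)/8 + pi/6.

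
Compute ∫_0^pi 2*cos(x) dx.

0

An antiderivative is F(x) = 2*sin(x).
Then F(pi) - F(0) = (0) - (0) = 0.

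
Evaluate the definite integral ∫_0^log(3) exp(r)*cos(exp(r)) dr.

-sin(1) + sin(3)

Let u = exp(r), so du = exp(r) dr. When r = 0, u = 1; when r = log(3), u = 3.
The integral becomes ∫ cos(u) du from 1 to 3, with antiderivative sin(u).
Back in r: F(r) = sin(exp(r)).
Then F(log(3)) - F(0) = (sin(3)) - (sin(1)) = -sin(1) + sin(3).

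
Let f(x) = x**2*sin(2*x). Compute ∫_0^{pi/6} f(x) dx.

Integrate by parts twice (u = x^2, dv = sin(2*x) dx).
An antiderivative is F(x) = -x**2*cos(2*x)/2 + x*sin(2*x)/2 + cos(2*x)/4.
Then F(pi/6) - F(0) = (-pi**2/144 + 1/8 + sqrt(3)*pi/24) - (1/4) = -1/8 - pi**2/144 + sqrt(3)*pi/24.

-1/8 - pi**2/144 + sqrt(3)*pi/24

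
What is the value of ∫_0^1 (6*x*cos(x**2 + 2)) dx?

Let u = x**2 + 2, so du = 2*x dx. When x = 0, u = 2; when x = 1, u = 3.
The integral becomes 3·∫ cos(u) du from 2 to 3, with antiderivative 3*sin(u).
Back in x: F(x) = 3*sin(x**2 + 2).
Then F(1) - F(0) = (3*sin(3)) - (3*sin(2)) = -3*sin(2) + 3*sin(3).

-3*sin(2) + 3*sin(3)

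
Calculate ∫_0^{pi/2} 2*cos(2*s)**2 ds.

Use the identity cos^2(2*s) = (1 + cos(4*s))/2.
An antiderivative is F(s) = s + sin(4*s)/4.
Then F(pi/2) - F(0) = (pi/2) - (0) = pi/2.

pi/2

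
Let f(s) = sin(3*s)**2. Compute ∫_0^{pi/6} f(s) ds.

Use the identity sin^2(3*s) = (1 - cos(6*s))/2.
An antiderivative is F(s) = s/2 - sin(6*s)/12.
Then F(pi/6) - F(0) = (pi/12) - (0) = pi/12.

pi/12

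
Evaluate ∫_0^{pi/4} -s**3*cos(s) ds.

-6 - 3*sqrt(2)*pi**2/32 - sqrt(2)*pi**3/128 + 3*sqrt(2)*pi/4 + 3*sqrt(2)

Integrate by parts 3 times (u = s^3, dv = -cos(s) ds).
An antiderivative is F(s) = -s**3*sin(s) - 3*s**2*cos(s) + 6*s*sin(s) + 6*cos(s).
Then F(pi/4) - F(0) = (sqrt(2)*(-12*pi**2 - pi**3 + 96*pi + 384)/128) - (6) = -6 - 3*sqrt(2)*pi**2/32 - sqrt(2)*pi**3/128 + 3*sqrt(2)*pi/4 + 3*sqrt(2).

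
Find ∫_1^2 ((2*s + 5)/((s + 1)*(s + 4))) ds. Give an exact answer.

Factor the denominator: s**2 + 5*s + 4 = (s + 4)(s + 1).
Partial fractions: (2*s + 5)/((s + 1)*(s + 4)) = 1/(s + 4) + 1/(s + 1).
An antiderivative is F(s) = log(s + 1) + log(s + 4).
Then F(2) - F(1) = (log(18)) - (log(10)) = log(9/5).

log(9/5)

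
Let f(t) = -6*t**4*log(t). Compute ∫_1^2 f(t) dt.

Integrate by parts once (u = ln t, dv = -6*t**4 dt).
An antiderivative is F(t) = -6*t**5*(5*log(t) - 1)/25.
Then F(2) - F(1) = (192/25 - 192*log(2)/5) - (6/25) = 186/25 - 192*log(2)/5.

186/25 - 192*log(2)/5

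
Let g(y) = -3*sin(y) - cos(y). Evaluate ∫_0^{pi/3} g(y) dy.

An antiderivative is F(y) = -sin(y) + 3*cos(y).
Then F(pi/3) - F(0) = (3/2 - sqrt(3)/2) - (3) = -3/2 - sqrt(3)/2.

-3/2 - sqrt(3)/2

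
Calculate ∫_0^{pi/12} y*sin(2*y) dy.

Integrate by parts once (u = y, dv = sin(2*y) dy).
An antiderivative is F(y) = -y*cos(2*y)/2 + sin(2*y)/4.
Then F(pi/12) - F(0) = (-sqrt(3)*pi/48 + 1/8) - (0) = -sqrt(3)*pi/48 + 1/8.

-sqrt(3)*pi/48 + 1/8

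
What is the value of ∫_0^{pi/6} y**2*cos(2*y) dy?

Integrate by parts twice (u = y^2, dv = cos(2*y) dy).
An antiderivative is F(y) = y**2*sin(2*y)/2 + y*cos(2*y)/2 - sin(2*y)/4.
Then F(pi/6) - F(0) = (-sqrt(3)/8 + sqrt(3)*pi**2/144 + pi/24) - (0) = -sqrt(3)/8 + sqrt(3)*pi**2/144 + pi/24.

-sqrt(3)/8 + sqrt(3)*pi**2/144 + pi/24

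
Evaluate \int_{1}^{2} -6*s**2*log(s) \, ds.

14/3 - 16*log(2)

Integrate by parts once (u = ln s, dv = -6*s**2 ds).
An antiderivative is F(s) = -2*s**3*(3*log(s) - 1)/3.
Then F(2) - F(1) = (16/3 - 16*log(2)) - (2/3) = 14/3 - 16*log(2).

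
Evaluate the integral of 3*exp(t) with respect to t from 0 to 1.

-3 + 3*E

An antiderivative is F(t) = 3*exp(t).
Then F(1) - F(0) = (3*E) - (3) = -3 + 3*E.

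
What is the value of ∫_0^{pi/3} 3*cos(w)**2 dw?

3*sqrt(3)/8 + pi/2

Use the identity cos^2(w) = (1 + cos(2*w))/2.
An antiderivative is F(w) = 3*w/2 + 3*sin(2*w)/4.
Then F(pi/3) - F(0) = (3*sqrt(3)/8 + pi/2) - (0) = 3*sqrt(3)/8 + pi/2.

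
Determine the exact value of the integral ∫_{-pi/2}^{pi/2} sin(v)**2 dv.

pi/2

Use the identity sin^2(v) = (1 - cos(2*v))/2.
An antiderivative is F(v) = v/2 - sin(2*v)/4.
Then F(pi/2) - F(-pi/2) = (pi/4) - (-pi/4) = pi/2.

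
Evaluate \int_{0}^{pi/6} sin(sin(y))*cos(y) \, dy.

Let u = sin(y), so du = cos(y) dy. When y = 0, u = 0; when y = pi/6, u = 1/2.
The integral becomes ∫ sin(u) du from 0 to 1/2, with antiderivative -cos(u).
Back in y: F(y) = -cos(sin(y)).
Then F(pi/6) - F(0) = (-cos(1/2)) - (-1) = 1 - cos(1/2).

1 - cos(1/2)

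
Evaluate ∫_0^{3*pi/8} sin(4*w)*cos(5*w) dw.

Use the identity sin(4*w)cos(5*w) = [sin(9*w) + sin(-w)]/2.
An antiderivative is F(w) = cos(w)/2 - cos(9*w)/18.
Then F(3*pi/8) - F(0) = (5*sqrt(2 - sqrt(2))/18) - (4/9) = -4/9 + 5*sqrt(2 - sqrt(2))/18.

-4/9 + 5*sqrt(2 - sqrt(2))/18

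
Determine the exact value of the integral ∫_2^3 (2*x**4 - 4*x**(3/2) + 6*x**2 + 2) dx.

-72*sqrt(3)/5 + 32*sqrt(2)/5 + 622/5

By the power rule, an antiderivative is F(x) = -8*x**(5/2)/5 + 2*x**5/5 + 2*x**3 + 2*x.
Then F(3) - F(2) = (786/5 - 72*sqrt(3)/5) - (164/5 - 32*sqrt(2)/5) = -72*sqrt(3)/5 + 32*sqrt(2)/5 + 622/5.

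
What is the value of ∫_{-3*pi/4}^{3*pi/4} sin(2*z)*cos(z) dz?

Use the identity sin(2*z)cos(z) = [sin(3*z) + sin(z)]/2.
An antiderivative is F(z) = -cos(z)/2 - cos(3*z)/6.
Then F(3*pi/4) - F(-3*pi/4) = (sqrt(2)/6) - (sqrt(2)/6) = 0.

0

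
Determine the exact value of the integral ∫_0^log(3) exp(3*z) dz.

26/3

Let u = exp(z), so du = exp(z) dz. When z = 0, u = 1; when z = log(3), u = 3.
The integral becomes ∫ u**2 du from 1 to 3, with antiderivative u**3/3.
Back in z: F(z) = exp(3*z)/3.
Then F(log(3)) - F(0) = (9) - (1/3) = 26/3.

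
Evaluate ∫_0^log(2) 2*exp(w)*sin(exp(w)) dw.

Let u = exp(w), so du = exp(w) dw. When w = 0, u = 1; when w = log(2), u = 2.
The integral becomes 2·∫ sin(u) du from 1 to 2, with antiderivative -2*cos(u).
Back in w: F(w) = -2*cos(exp(w)).
Then F(log(2)) - F(0) = (-2*cos(2)) - (-2*cos(1)) = -2*cos(2) + 2*cos(1).

-2*cos(2) + 2*cos(1)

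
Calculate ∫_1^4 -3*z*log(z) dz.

Integrate by parts once (u = ln z, dv = -3*z dz).
An antiderivative is F(z) = -3*z**2*(2*log(z) - 1)/4.
Then F(4) - F(1) = (12 - 48*log(2)) - (3/4) = 45/4 - 48*log(2).

45/4 - 48*log(2)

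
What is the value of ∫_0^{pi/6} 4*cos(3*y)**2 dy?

pi/3

Use the identity cos^2(3*y) = (1 + cos(6*y))/2.
An antiderivative is F(y) = 2*y + sin(6*y)/3.
Then F(pi/6) - F(0) = (pi/3) - (0) = pi/3.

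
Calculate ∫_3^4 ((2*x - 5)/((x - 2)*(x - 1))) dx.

Factor the denominator: x**2 - 3*x + 2 = (x - 1)(x - 2).
Partial fractions: (2*x - 5)/((x - 2)*(x - 1)) = 3/(x - 1) - 1/(x - 2).
An antiderivative is F(x) = -log(x - 2) + 3*log(x - 1).
Then F(4) - F(3) = (log(27/2)) - (log(8)) = log(27/16).

log(27/16)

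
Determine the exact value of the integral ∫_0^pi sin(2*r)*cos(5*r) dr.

-4/21

Use the identity sin(2*r)cos(5*r) = [sin(7*r) + sin(-3*r)]/2.
An antiderivative is F(r) = cos(3*r)/6 - cos(7*r)/14.
Then F(pi) - F(0) = (-2/21) - (2/21) = -4/21.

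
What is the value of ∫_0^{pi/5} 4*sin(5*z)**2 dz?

2*pi/5

Use the identity sin^2(5*z) = (1 - cos(10*z))/2.
An antiderivative is F(z) = 2*z - sin(10*z)/5.
Then F(pi/5) - F(0) = (2*pi/5) - (0) = 2*pi/5.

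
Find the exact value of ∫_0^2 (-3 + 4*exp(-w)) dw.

An antiderivative is F(w) = -3*w - 4*exp(-w).
Then F(2) - F(0) = (-6 - 4*exp(-2)) - (-4) = -2 - 4*exp(-2).

-2 - 4*exp(-2)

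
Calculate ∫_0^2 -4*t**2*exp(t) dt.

8 - 8*exp(2)

Integrate by parts twice (u = t^2, dv = -4*exp(t) dt).
An antiderivative is F(t) = (-4*t**2 + 8*t - 8)*exp(t).
Then F(2) - F(0) = (-8*exp(2)) - (-8) = 8 - 8*exp(2).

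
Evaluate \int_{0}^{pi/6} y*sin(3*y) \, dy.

Integrate by parts once (u = y, dv = sin(3*y) dy).
An antiderivative is F(y) = -y*cos(3*y)/3 + sin(3*y)/9.
Then F(pi/6) - F(0) = (1/9) - (0) = 1/9.

1/9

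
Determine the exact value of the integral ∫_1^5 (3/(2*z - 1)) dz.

log(27)

An antiderivative is F(z) = 3*log(2*z - 1)/2.
Then F(5) - F(1) = (log(27)) - (0) = log(27).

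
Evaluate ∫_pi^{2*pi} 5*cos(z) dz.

An antiderivative is F(z) = 5*sin(z).
Then F(2*pi) - F(pi) = (0) - (0) = 0.

0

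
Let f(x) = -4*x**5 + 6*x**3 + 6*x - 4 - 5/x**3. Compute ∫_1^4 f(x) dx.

-74139/32

By the power rule, an antiderivative is F(x) = -2*x**6/3 + 3*x**4/2 + 3*x**2 - 4*x + 5/(2*x**2).
Then F(4) - F(1) = (-222193/96) - (7/3) = -74139/32.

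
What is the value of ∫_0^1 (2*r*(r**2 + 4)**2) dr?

61/3

Let u = r**2 + 4, so du = 2*r dr. When r = 0, u = 4; when r = 1, u = 5.
The integral becomes ∫ u**2 du from 4 to 5, with antiderivative u**3/3.
Back in r: F(r) = (r**2 + 4)**3/3.
Then F(1) - F(0) = (125/3) - (64/3) = 61/3.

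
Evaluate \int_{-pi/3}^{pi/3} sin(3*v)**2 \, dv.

Use the identity sin^2(3*v) = (1 - cos(6*v))/2.
An antiderivative is F(v) = v/2 - sin(6*v)/12.
Then F(pi/3) - F(-pi/3) = (pi/6) - (-pi/6) = pi/3.

pi/3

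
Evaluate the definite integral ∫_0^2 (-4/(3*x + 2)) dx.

An antiderivative is F(x) = -4*log(3*x + 2)/3.
Then F(2) - F(0) = (-log(16)) - (-4*log(2)/3) = -8*log(2)/3.

-8*log(2)/3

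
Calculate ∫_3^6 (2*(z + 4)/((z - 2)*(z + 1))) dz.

-2*log(7) + 12*log(2)

Factor the denominator: z**2 - z - 2 = (z + 1)(z - 2).
Partial fractions: 2*(z + 4)/((z - 2)*(z + 1)) = -2/(z + 1) + 4/(z - 2).
An antiderivative is F(z) = 4*log(z - 2) - 2*log(z + 1).
Then F(6) - F(3) = (-2*log(7) + 8*log(2)) - (-log(16)) = -2*log(7) + 12*log(2).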